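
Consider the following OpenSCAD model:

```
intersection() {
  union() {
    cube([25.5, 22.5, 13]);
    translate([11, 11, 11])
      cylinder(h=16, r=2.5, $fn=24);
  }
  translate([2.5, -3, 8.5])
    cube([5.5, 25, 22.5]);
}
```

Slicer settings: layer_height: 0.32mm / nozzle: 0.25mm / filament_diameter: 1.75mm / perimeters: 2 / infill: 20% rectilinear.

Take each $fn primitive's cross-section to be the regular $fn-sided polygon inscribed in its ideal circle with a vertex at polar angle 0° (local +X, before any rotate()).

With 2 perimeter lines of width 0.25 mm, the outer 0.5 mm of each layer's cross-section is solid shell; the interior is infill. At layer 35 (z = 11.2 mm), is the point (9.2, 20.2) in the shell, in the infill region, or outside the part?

outside

At z = 11.2 mm: the cube is present — its section is the full 25.5×22.5 rectangle; the cylinder at (11, 11): section is a regular 24-gon, circumradius r=2.5; Merging all regions: the r=2.5 cylinder at (11, 11) lies entirely inside the 25.5×22.5 cube, so the union is just the 25.5×22.5 cube — 1 connected region; the cube at (2.5, -3) is present — its section is the full 5.5×25 rectangle; Keeping only the common overlap: the 5.5×25 cube at (2.5, -3) partially overlaps the result so far; clipping to the common part keeps 121.00 mm² — 1 connected region. Overall, the cross-section is a single solid region. The nearest boundary edge runs (8.00, 22.00)→(8.00, 0.00); distance from the point to it = 1.20 mm. The point is not inside any of the regions above, so it lies outside the cross-section (1.20 mm from the nearest boundary).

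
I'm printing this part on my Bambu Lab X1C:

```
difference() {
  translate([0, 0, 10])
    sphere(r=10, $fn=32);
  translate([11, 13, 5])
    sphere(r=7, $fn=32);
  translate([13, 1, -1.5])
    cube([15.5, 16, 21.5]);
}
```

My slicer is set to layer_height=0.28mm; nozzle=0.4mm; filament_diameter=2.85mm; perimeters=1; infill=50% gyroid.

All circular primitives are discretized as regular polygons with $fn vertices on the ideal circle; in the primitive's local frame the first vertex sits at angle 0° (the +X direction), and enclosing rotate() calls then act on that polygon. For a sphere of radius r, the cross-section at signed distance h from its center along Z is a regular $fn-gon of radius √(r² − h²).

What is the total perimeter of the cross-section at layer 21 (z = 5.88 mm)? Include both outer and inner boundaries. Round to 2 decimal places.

At z = 5.88 mm: the r=10 sphere contributes a regular 32-gon of circumradius √(10²−4.12²) = 9.112 (perimeter = 2·32·9.112·sin(180°/32) = 57.16 mm); the sphere at (11, 13): section is a regular 32-gon, circumradius = √(r²−h²) = √(7²−0.88²) = 6.944 (perimeter = 2·32·6.944·sin(180°/32) = 43.56 mm); the cube at (13, 1) is present — its section is the full 15.5×16 rectangle (perimeter 63.00 mm); After the difference (first − rest): starting from the r=10 sphere, the r=7 sphere at (11, 13) misses the remaining region (no effect); the 15.5×16 cube at (13, 1) misses the remaining region (no effect) — boundary = 57.16 mm. Overall, the cross-section is a single solid region. Total boundary length (outer) = 57.16 mm.

57.16 mm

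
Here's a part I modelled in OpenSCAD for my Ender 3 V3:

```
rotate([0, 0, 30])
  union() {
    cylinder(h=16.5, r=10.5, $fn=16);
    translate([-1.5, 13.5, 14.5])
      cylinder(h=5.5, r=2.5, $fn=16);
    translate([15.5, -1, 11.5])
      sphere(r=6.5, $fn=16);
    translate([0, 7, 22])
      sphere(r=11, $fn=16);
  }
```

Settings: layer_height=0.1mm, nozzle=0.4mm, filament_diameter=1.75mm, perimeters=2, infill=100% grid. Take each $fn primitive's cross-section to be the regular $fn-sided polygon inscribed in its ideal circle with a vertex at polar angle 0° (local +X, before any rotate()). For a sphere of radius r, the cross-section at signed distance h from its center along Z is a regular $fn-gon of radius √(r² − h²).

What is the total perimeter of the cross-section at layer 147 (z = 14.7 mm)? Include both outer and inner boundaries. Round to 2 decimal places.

At z = 14.7 mm: the cylinder: section is a regular 16-gon, circumradius r=10.5 (perimeter = 2·16·10.500·sin(180°/16) = 65.55 mm); the r=2.5 cylinder at (-1.5, 13.5) contributes a regular 16-gon of circumradius 2.5 (perimeter = 2·16·2.500·sin(180°/16) = 15.61 mm); the r=6.5 sphere at (15.5, -1) contributes a regular 16-gon of circumradius √(6.5²−3.2²) = 5.658 (perimeter = 2·16·5.658·sin(180°/16) = 35.32 mm); the r=11 sphere at (0, 7) slices to a regular 16-gon of circumradius 8.229 (√(r²−h²) with h=7.3 from center) (perimeter = 2·16·8.229·sin(180°/16) = 51.37 mm); Combining (union): the regions partially overlap (shared area 155.97 mm²), so the edge portions inside another operand are dropped and the merged outline is re-measured after clipping — boundary = 103.11 mm; (whole slice rotated 30° about Z — lengths, areas and connectivity unchanged). Overall, the cross-section is a single solid region. Total boundary length (outer) = 103.11 mm.

103.11 mm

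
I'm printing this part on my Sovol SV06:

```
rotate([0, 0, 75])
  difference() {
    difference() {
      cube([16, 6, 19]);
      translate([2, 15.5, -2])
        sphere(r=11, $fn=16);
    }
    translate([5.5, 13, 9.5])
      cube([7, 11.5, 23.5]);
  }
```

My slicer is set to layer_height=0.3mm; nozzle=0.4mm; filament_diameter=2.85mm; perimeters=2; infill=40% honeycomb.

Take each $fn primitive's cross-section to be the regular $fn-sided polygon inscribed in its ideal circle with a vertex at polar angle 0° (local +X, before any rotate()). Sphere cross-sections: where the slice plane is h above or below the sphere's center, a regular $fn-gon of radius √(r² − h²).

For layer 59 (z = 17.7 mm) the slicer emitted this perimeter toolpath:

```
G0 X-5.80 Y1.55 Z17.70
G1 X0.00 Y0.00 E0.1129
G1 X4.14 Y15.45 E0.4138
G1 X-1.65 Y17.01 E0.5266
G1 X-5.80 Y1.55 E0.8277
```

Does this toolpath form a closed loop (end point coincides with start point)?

Start point (G0): (-5.80, 1.55). End point (last G1): the path returns to the start — closed.

yes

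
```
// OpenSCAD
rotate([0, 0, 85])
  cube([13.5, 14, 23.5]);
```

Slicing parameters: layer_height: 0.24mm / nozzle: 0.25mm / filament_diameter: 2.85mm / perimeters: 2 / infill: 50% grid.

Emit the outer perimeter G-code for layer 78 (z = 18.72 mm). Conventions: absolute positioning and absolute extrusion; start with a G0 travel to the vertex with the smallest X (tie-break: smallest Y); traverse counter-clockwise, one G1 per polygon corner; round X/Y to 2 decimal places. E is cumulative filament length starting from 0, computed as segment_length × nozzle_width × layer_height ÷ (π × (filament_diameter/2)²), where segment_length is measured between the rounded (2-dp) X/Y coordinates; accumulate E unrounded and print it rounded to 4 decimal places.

G0 X-13.95 Y1.22 Z18.72
G1 X0.00 Y0.00 E0.1317
G1 X1.18 Y13.45 E0.2587
G1 X-12.77 Y14.67 E0.3904
G1 X-13.95 Y1.22 E0.5174

At z = 18.72 mm: the 13.5×14 cube contributes its full rectangle; (rotated 85° about Z; rotation is an isometry so areas/perimeters/island counts are preserved). The outline is a single polygon with 4 vertices. Extrusion per mm of travel: 0.25 × 0.24 / (π × 1.425²) = 0.009405. Accumulating E over each segment gives final E = 0.5174.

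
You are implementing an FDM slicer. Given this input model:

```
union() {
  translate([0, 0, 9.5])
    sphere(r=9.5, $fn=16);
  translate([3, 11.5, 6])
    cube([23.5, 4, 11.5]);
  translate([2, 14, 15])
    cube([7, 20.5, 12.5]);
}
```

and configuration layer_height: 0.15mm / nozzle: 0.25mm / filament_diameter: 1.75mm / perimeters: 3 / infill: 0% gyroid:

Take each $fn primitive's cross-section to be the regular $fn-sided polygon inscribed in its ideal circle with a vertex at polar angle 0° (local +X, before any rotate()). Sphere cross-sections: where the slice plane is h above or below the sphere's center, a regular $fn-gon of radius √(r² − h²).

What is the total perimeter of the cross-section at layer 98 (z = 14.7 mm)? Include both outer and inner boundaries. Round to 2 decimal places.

104.63 mm

At z = 14.7 mm: the r=9.5 sphere contributes a regular 16-gon of circumradius √(9.5²−5.2²) = 7.950 (perimeter = 2·16·7.950·sin(180°/16) = 49.63 mm); the cube at (3, 11.5) (footprint 23.5×4) is included at this height (perimeter 55.00 mm); the cube at (2, 14) is not intersected at this z (z outside [15, 27.5]); Combining (union): the 2 present regions are separate (no shared area or edge), so areas and boundary lengths simply add and each stays a separate island — boundary = 104.63 mm. Overall, the cross-section has 2 separate islands. Total boundary length (outer) = 104.63 mm.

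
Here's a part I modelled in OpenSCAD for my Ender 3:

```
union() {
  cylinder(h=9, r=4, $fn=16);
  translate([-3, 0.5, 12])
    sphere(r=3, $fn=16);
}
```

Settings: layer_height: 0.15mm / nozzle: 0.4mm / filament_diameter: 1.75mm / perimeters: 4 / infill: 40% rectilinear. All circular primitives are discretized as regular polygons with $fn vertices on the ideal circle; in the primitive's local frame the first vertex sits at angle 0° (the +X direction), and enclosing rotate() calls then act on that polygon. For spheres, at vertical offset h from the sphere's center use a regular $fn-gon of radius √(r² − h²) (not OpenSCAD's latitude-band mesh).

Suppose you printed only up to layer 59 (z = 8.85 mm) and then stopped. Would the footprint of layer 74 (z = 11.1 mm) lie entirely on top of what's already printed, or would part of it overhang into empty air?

part overhangs

Compare the two slices. At z = 8.85: the cylinder: section is a regular 16-gon, circumradius r=4 (area = (16/2)·4.000²·sin(360°/16) = 48.98 mm²); the sphere at (-3, 0.5) is absent (|z−center|=3.150 > r=3); Combining (union): only the r=4 cylinder is present, so the union is just that shape — area = 48.98 mm². At z = 11.1: the cylinder is not intersected at this z (z outside [0, 9]); the r=3 sphere at (-3, 0.5) slices to a regular 16-gon of circumradius 2.862 (√(r²−h²) with h=0.9 from center) (area = (16/2)·2.862²·sin(360°/16) = 25.07 mm²); Combining (union): only the r=3 sphere at (-3, 0.5) is present, so the union is just that shape — area = 25.07 mm². Checking containment: at z = 11.1 the cross-section extends beyond the z = 8.85 cross-section by about 9.49 mm².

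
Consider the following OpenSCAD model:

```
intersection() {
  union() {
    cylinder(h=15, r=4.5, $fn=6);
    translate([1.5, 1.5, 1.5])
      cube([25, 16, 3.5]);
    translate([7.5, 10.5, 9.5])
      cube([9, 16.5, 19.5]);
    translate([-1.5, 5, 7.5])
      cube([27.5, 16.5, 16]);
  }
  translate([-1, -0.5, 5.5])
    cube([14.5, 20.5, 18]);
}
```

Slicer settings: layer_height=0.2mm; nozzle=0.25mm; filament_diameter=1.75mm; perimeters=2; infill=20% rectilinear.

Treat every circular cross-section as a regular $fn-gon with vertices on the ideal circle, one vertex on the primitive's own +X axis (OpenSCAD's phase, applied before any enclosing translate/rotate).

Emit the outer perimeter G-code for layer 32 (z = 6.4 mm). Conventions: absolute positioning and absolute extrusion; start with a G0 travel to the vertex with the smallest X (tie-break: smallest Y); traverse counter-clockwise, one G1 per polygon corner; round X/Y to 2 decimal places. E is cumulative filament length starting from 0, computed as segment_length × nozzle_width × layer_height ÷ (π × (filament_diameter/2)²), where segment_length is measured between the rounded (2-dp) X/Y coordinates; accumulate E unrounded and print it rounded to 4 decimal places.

G0 X-1.00 Y-0.50 Z6.40
G1 X4.21 Y-0.50 E0.1083
G1 X4.50 Y0.00 E0.1203
G1 X2.25 Y3.90 E0.2139
G1 X-1.00 Y3.90 E0.2815
G1 X-1.00 Y-0.50 E0.3729

At z = 6.4 mm: the r=4.5 cylinder gives a regular 6-gon of circumradius 4.5 (constant along its height); the cube at (1.5, 1.5) is absent (z outside [1.5, 5]); the cube at (7.5, 10.5) does not reach this height (z outside [9.5, 29]); the cube at (-1.5, 5) does not reach this height (z outside [7.5, 23.5]); Merging all regions: only the r=4.5 cylinder is present, so the union is just that shape — 1 connected region; the cube at (-1, -0.5) is present — its section is the full 14.5×20.5 rectangle; Keeping only the common overlap: the 14.5×20.5 cube at (-1, -0.5) partially overlaps that combined region; clipping to the common part keeps 19.73 mm² — 1 connected region. The outline is a single polygon with 5 vertices. Extrusion per mm of travel: 0.25 × 0.2 / (π × 0.875²) = 0.020788. Accumulating E over each segment gives final E = 0.3729.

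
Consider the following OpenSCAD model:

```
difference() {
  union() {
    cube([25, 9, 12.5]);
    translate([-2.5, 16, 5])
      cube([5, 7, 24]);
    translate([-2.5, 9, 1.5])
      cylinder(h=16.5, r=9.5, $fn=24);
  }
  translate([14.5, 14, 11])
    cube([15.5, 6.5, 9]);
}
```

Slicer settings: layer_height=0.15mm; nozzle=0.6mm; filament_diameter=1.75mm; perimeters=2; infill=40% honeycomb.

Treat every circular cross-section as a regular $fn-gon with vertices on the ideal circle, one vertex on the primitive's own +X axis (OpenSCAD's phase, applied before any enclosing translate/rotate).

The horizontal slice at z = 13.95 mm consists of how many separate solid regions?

1

At z = 13.95 mm: the cube is not intersected at this z (z outside [0, 12.5]); the cube at (-2.5, 16) is present — its section is the full 5×7 rectangle; the r=9.5 cylinder at (-2.5, 9) gives a regular 24-gon of circumradius 9.5 (constant along its height); Combining (union): the regions partially overlap (shared area 9.93 mm²), so overlapping operands fuse into one piece — 1 connected region; the cube at (14.5, 14) is present — its section is the full 15.5×6.5 rectangle; After the difference (first − rest): starting from that combined region, the 15.5×6.5 cube at (14.5, 14) misses the remaining region (no effect) — 1 connected region. The result has 1 disconnected region.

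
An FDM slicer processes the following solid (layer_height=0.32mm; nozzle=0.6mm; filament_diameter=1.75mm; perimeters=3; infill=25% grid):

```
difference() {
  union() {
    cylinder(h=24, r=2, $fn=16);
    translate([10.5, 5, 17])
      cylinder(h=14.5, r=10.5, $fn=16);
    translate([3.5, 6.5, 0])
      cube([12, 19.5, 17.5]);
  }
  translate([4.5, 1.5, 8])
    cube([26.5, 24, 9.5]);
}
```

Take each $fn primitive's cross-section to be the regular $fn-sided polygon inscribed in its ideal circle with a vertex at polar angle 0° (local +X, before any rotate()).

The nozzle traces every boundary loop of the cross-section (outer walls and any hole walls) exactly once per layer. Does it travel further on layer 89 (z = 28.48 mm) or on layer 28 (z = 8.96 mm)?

layer 28 (z = 8.96 mm)

Layer 89 (z = 28.48): the cylinder is absent (z outside [0, 24]); the r=10.5 cylinder at (10.5, 5) contributes a regular 16-gon of circumradius 10.5 (perimeter = 2·16·10.500·sin(180°/16) = 65.55 mm); the cube at (3.5, 6.5) is absent (z outside [0, 17.5]); Combining (union): only the r=10.5 cylinder at (10.5, 5) is present, so the union is just that shape — boundary = 65.55 mm; the cube at (4.5, 1.5) does not reach this height (z outside [8, 17.5]); Taking the first minus the rest: none of the subtracted shapes is present at this height, so that combined region is unchanged — boundary = 65.55 mm. So its perimeter = 65.55 mm. Layer 28 (z = 8.96): the cylinder: section is a regular 16-gon, circumradius r=2 (perimeter = 2·16·2.000·sin(180°/16) = 12.49 mm); the cylinder at (10.5, 5) does not reach this height (z outside [17, 31.5]); the 12×19.5 cube at (3.5, 6.5) contributes its full rectangle (perimeter 63.00 mm); Taking the union: the 2 present regions are separate (no shared area or edge), so areas and boundary lengths simply add and each stays a separate island — boundary = 75.49 mm; the cube at (4.5, 1.5) (footprint 26.5×24) is included at this height (perimeter 101.00 mm); After the difference (first − rest): starting from the result so far, the 26.5×24 cube at (4.5, 1.5) partially overlaps it — only the 209.00 mm² overlap (of its 636.00 mm²) is removed, clipping the outline — boundary = 75.49 mm. So its perimeter = 75.49 mm. Layer 28 is larger (75.49 vs 65.55 mm).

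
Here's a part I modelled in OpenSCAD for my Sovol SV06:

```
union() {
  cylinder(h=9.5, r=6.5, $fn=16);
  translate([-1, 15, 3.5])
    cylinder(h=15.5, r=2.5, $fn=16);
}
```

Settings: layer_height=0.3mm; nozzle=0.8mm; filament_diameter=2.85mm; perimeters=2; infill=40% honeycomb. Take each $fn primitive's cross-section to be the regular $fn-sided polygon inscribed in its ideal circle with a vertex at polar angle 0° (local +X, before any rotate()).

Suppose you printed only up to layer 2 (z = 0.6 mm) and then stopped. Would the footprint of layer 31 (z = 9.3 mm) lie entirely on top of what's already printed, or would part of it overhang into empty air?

Compare the two slices. At z = 0.6: the cylinder: section is a regular 16-gon, circumradius r=6.5 (area = (16/2)·6.500²·sin(360°/16) = 129.35 mm²); the cylinder at (-1, 15) is not intersected at this z (z outside [3.5, 19]); Combining (union): only the r=6.5 cylinder is present, so the union is just that shape — area = 129.35 mm². At z = 9.3: the r=6.5 cylinder gives a regular 16-gon of circumradius 6.5 (constant along its height) (area = (16/2)·6.500²·sin(360°/16) = 129.35 mm²); the cylinder at (-1, 15): section is a regular 16-gon, circumradius r=2.5 (area = (16/2)·2.500²·sin(360°/16) = 19.13 mm²); Taking the union: the 2 present regions are separate (no shared area or edge), so areas and boundary lengths simply add and each stays a separate island — area = 148.48 mm². Checking containment: at z = 9.3 the cross-section extends beyond the z = 0.6 cross-section by about 19.13 mm².

part overhangs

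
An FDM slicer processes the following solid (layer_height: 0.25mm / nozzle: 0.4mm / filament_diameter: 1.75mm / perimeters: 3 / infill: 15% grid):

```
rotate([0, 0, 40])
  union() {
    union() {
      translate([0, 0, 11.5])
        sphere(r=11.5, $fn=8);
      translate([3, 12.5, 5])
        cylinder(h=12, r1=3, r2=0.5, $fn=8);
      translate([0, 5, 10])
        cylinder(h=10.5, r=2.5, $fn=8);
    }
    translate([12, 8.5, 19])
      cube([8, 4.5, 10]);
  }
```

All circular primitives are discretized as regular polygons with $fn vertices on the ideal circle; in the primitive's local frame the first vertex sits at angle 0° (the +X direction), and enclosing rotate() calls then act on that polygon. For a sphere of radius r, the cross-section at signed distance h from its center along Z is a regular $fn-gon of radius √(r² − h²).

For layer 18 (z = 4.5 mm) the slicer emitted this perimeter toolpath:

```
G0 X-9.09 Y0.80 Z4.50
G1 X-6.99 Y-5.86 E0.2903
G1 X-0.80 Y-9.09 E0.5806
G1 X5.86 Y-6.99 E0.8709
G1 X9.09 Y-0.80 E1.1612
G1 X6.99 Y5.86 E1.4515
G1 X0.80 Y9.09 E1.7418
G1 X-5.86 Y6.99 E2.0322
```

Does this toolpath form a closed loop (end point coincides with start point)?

no

Start point (G0): (-9.09, 0.80). End point (last G1): the path does not return to the start — open.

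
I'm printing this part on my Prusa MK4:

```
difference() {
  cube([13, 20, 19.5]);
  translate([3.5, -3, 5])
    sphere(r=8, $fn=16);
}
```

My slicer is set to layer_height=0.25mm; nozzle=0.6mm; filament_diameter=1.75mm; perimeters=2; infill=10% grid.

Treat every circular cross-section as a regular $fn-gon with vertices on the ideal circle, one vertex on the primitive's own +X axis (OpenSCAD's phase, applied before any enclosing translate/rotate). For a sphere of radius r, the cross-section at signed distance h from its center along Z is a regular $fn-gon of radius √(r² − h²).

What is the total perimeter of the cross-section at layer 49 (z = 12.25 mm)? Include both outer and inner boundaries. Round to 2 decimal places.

At z = 12.25 mm: the 13×20 cube contributes its full rectangle (perimeter 66.00 mm); the r=8 sphere at (3.5, -3) slices to a regular 16-gon of circumradius 3.382 (√(r²−h²) with h=7.25 from center) (perimeter = 2·16·3.382·sin(180°/16) = 21.11 mm); Taking the first minus the rest: starting from the 13×20 cube, the r=8 sphere at (3.5, -3) partially overlaps it — only the 0.68 mm² overlap (of its 35.02 mm²) is removed, clipping the outline — boundary = 66.13 mm. Overall, the cross-section is a single solid region. Total boundary length (outer) = 66.13 mm.

66.13 mm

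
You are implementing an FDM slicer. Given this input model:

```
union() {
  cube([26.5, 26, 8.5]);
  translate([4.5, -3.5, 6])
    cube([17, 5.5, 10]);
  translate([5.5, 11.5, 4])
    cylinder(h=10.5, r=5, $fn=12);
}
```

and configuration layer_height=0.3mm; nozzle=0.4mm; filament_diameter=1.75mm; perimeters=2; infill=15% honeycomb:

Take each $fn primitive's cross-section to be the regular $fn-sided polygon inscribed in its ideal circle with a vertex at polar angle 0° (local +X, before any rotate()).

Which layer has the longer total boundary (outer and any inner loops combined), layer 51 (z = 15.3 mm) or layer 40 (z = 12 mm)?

Layer 51 (z = 15.3): the cube does not reach this height (z outside [0, 8.5]); the cube at (4.5, -3.5) is present — its section is the full 17×5.5 rectangle (perimeter 45.00 mm); the cylinder at (5.5, 11.5) does not reach this height (z outside [4, 14.5]); Combining (union): only the 17×5.5 cube at (4.5, -3.5) is present, so the union is just that shape — boundary = 45.00 mm. So its perimeter = 45.00 mm. Layer 40 (z = 12): the cube is not intersected at this z (z outside [0, 8.5]); the 17×5.5 cube at (4.5, -3.5) contributes its full rectangle (perimeter 45.00 mm); the cylinder at (5.5, 11.5): section is a regular 12-gon, circumradius r=5 (perimeter = 2·12·5.000·sin(180°/12) = 31.06 mm); Merging all regions: the 2 present regions are separate (no shared area or edge), so areas and boundary lengths simply add and each stays a separate island — boundary = 76.06 mm. So its perimeter = 76.06 mm. Layer 40 is larger (76.06 vs 45.00 mm).

layer 40 (z = 12 mm)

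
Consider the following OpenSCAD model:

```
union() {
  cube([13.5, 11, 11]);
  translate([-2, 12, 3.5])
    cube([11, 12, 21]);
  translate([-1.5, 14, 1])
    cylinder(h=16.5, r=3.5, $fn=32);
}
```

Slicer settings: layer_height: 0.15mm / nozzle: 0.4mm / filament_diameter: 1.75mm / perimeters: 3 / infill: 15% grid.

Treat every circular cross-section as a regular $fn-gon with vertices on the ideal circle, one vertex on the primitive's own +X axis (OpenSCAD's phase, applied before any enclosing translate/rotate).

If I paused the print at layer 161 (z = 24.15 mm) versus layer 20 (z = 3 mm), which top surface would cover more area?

layer 20 (z = 3 mm)

Layer 161 (z = 24.15): the cube does not reach this height (z outside [0, 11]); the cube at (-2, 12) (footprint 11×12) is included at this height (area 132.00 mm²); the cylinder at (-1.5, 14) is absent (z outside [1, 17.5]); Combining (union): only the 11×12 cube at (-2, 12) is present, so the union is just that shape — area = 132.00 mm². So its area = 132.00 mm². Layer 20 (z = 3): the cube is present — its section is the full 13.5×11 rectangle (area 148.50 mm²); the cube at (-2, 12) is absent (z outside [3.5, 24.5]); the r=3.5 cylinder at (-1.5, 14) contributes a regular 32-gon of circumradius 3.5 (area = (32/2)·3.500²·sin(360°/32) = 38.24 mm²); Combining (union): the regions partially overlap — summed areas 186.74 mm² minus the doubly-counted overlap 0.02 mm² gives 186.72 mm² — area = 186.72 mm². So its area = 186.72 mm². Layer 20 is larger (186.72 vs 132.00 mm²).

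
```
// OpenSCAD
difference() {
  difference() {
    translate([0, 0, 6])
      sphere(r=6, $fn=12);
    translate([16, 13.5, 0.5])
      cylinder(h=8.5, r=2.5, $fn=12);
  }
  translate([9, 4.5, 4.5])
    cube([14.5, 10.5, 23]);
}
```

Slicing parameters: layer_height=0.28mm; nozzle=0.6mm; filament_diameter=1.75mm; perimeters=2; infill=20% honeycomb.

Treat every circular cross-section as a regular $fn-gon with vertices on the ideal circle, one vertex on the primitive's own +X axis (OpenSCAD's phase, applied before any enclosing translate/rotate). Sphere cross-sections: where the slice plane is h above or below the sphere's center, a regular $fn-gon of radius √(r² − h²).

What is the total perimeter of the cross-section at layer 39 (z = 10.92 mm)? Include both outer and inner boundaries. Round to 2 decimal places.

21.33 mm

At z = 10.92 mm: the r=6 sphere contributes a regular 12-gon of circumradius √(6²−4.92²) = 3.434 (perimeter = 2·12·3.434·sin(180°/12) = 21.33 mm); the cylinder at (16, 13.5) is not intersected at this z (z outside [0.5, 9]); After the difference (first − rest): none of the subtracted shapes is present at this height, so the r=6 sphere is unchanged — boundary = 21.33 mm; the cube at (9, 4.5) (footprint 14.5×10.5) is included at this height (perimeter 50.00 mm); Taking the first minus the rest: starting from that combined region, the 14.5×10.5 cube at (9, 4.5) misses the remaining region (no effect) — boundary = 21.33 mm. Overall, the cross-section is a single solid region. Total boundary length (outer) = 21.33 mm.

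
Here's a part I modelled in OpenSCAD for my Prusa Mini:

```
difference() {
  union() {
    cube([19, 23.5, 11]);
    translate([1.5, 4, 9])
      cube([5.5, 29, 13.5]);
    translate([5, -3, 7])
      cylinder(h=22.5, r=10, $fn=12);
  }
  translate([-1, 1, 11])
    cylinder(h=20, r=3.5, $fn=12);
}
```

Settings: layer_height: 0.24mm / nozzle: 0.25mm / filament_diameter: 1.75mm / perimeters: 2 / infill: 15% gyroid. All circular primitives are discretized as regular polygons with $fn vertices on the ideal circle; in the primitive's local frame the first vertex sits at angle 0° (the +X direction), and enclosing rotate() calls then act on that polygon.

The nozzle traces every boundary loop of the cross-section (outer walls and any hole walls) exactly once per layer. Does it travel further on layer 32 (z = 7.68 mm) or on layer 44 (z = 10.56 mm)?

layer 44 (z = 10.56 mm)

Layer 32 (z = 7.68): the 19×23.5 cube contributes its full rectangle (perimeter 85.00 mm); the cube at (1.5, 4) is not intersected at this z (z outside [9, 22.5]); the r=10 cylinder at (5, -3) contributes a regular 12-gon of circumradius 10 (perimeter = 2·12·10.000·sin(180°/12) = 62.12 mm); Combining (union): the regions partially overlap (shared area 77.86 mm²), so the edge portions inside another operand are dropped and the merged outline is re-measured after clipping — boundary = 109.66 mm; the cylinder at (-1, 1) is absent (z outside [11, 31]); Subtracting the remaining from the first: none of the subtracted shapes is present at this height, so the result so far is unchanged — boundary = 109.66 mm. So its perimeter = 109.66 mm. Layer 44 (z = 10.56): the 19×23.5 cube contributes its full rectangle (perimeter 85.00 mm); the 5.5×29 cube at (1.5, 4) contributes its full rectangle (perimeter 69.00 mm); the r=10 cylinder at (5, -3) gives a regular 12-gon of circumradius 10 (constant along its height) (perimeter = 2·12·10.000·sin(180°/12) = 62.12 mm); Taking the union: the regions partially overlap (shared area 185.11 mm²), so the edge portions inside another operand are dropped and the merged outline is re-measured after clipping — boundary = 128.66 mm; the cylinder at (-1, 1) is not intersected at this z (z outside [11, 31]); Subtracting the remaining from the first: none of the subtracted shapes is present at this height, so the result so far is unchanged — boundary = 128.66 mm. So its perimeter = 128.66 mm. Layer 44 is larger (128.66 vs 109.66 mm).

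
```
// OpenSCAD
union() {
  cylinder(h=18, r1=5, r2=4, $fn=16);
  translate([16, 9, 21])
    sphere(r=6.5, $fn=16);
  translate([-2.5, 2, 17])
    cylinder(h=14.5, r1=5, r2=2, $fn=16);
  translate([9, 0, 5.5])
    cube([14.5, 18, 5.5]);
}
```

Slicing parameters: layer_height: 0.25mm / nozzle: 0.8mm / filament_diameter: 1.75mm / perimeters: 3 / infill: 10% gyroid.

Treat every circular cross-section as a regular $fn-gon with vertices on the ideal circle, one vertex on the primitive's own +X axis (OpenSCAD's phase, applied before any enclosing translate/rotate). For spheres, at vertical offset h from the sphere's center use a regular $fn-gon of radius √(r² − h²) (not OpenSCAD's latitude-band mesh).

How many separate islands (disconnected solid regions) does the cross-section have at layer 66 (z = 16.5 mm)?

At z = 16.5 mm: the cone: at t=0.917 of its height the radius interpolates to r₁+(r₂−r₁)t = 4.083, giving a regular 16-gon of that circumradius; the r=6.5 sphere at (16, 9) contributes a regular 16-gon of circumradius √(6.5²−4.5²) = 4.690; the cone at (-2.5, 2) is not intersected at this z (z outside [17, 31.5]); the cube at (9, 0) does not reach this height (z outside [5.5, 11]); Merging all regions: the 2 present regions are separate (no shared area or edge), so areas and boundary lengths simply add and each stays a separate island — 2 connected regions. Overall, the cross-section has 2 separate islands. Island count = 2.

2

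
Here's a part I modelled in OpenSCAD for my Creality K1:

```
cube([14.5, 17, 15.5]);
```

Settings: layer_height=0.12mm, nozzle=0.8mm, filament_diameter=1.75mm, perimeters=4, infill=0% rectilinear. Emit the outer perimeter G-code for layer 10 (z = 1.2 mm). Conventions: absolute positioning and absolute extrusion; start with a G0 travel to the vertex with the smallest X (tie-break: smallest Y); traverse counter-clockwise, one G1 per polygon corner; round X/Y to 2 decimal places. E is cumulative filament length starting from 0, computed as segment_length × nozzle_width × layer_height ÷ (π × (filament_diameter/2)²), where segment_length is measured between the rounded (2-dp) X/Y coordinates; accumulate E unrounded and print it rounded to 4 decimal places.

At z = 1.2 mm: the cube (footprint 14.5×17) is included at this height. The outline is a single polygon with 4 vertices. Extrusion per mm of travel: 0.8 × 0.12 / (π × 0.875²) = 0.039912. Accumulating E over each segment gives final E = 2.5145.

G0 X0.00 Y0.00 Z1.20
G1 X14.50 Y0.00 E0.5787
G1 X14.50 Y17.00 E1.2572
G1 X0.00 Y17.00 E1.8360
G1 X0.00 Y0.00 E2.5145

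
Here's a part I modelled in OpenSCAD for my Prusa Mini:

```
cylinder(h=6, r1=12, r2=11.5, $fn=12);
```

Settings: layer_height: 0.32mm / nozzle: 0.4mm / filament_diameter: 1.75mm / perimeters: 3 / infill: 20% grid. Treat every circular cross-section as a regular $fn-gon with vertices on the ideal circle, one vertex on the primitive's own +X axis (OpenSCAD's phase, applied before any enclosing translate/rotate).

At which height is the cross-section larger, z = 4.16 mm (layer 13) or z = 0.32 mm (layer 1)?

layer 1 (z = 0.32 mm)

Layer 13 (z = 4.16): the cone contributes a regular 12-gon of circumradius 11.653 (interpolated between r1=12 and r2=11.5 at t=0.693) (area = (12/2)·11.653²·sin(360°/12) = 407.40 mm²). So its area = 407.40 mm². Layer 1 (z = 0.32): the cone (r1=12→r2=11.5) has section circumradius 11.973 here — a regular 12-gon (area = (12/2)·11.973²·sin(360°/12) = 430.08 mm²). So its area = 430.08 mm². Layer 1 is larger (430.08 vs 407.40 mm²).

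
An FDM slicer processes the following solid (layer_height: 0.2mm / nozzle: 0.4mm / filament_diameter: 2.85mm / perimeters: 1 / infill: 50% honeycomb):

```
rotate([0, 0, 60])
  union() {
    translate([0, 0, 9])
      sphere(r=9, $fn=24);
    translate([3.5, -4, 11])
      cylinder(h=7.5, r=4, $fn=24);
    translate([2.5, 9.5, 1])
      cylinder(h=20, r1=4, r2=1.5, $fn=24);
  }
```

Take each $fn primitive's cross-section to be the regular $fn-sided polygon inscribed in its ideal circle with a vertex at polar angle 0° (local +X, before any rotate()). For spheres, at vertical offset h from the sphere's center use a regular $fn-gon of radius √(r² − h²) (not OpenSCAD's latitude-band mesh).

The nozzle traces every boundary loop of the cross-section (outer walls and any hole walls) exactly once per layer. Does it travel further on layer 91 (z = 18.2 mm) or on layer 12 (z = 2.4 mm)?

Layer 91 (z = 18.2): the sphere is not intersected at this z (|z−center|=9.200 > r=9); the cylinder at (3.5, -4): section is a regular 24-gon, circumradius r=4 (perimeter = 2·24·4.000·sin(180°/24) = 25.06 mm); the cone at (2.5, 9.5) contributes a regular 24-gon of circumradius 1.850 (interpolated between r1=4 and r2=1.5 at t=0.860) (perimeter = 2·24·1.850·sin(180°/24) = 11.59 mm); Merging all regions: the 2 present regions are separate (no shared area or edge), so areas and boundary lengths simply add and each stays a separate island — boundary = 36.65 mm; (rotated 60° about Z; rotation is an isometry so areas/perimeters/island counts are preserved). So its perimeter = 36.65 mm. Layer 12 (z = 2.4): the r=9 sphere contributes a regular 24-gon of circumradius √(9²−6.6²) = 6.119 (perimeter = 2·24·6.119·sin(180°/24) = 38.34 mm); the cylinder at (3.5, -4) does not reach this height (z outside [11, 18.5]); the cone at (2.5, 9.5): at t=0.070 of its height the radius interpolates to r₁+(r₂−r₁)t = 3.825, giving a regular 24-gon of that circumradius (perimeter = 2·24·3.825·sin(180°/24) = 23.96 mm); Taking the union: the regions partially overlap (shared area 0.06 mm²), so the edge portions inside another operand are dropped and the merged outline is re-measured after clipping — boundary = 60.45 mm; (rotated 60° about Z; rotation is an isometry so areas/perimeters/island counts are preserved). So its perimeter = 60.45 mm. Layer 12 is larger (60.45 vs 36.65 mm).

layer 12 (z = 2.4 mm)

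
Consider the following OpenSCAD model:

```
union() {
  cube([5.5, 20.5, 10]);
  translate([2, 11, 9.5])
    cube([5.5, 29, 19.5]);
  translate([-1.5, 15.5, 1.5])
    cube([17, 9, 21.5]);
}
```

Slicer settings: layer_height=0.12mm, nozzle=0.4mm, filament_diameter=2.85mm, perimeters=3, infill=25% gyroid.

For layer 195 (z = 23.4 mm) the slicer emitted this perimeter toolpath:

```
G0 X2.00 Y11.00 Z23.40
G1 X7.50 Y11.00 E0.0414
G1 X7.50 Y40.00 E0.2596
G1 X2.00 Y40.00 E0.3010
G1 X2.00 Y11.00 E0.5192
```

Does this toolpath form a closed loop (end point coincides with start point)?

Start point (G0): (2.00, 11.00). End point (last G1): the path returns to the start — closed.

yes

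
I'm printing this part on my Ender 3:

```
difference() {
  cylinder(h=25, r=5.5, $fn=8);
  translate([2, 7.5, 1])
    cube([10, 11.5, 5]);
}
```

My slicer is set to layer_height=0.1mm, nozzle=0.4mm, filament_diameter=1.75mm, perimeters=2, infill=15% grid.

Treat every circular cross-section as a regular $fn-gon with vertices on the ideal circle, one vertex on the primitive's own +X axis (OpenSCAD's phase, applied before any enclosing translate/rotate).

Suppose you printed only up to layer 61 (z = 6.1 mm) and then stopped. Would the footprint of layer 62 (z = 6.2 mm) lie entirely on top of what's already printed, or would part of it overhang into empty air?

entirely on top

Compare the two slices. At z = 6.1: the r=5.5 cylinder gives a regular 8-gon of circumradius 5.5 (constant along its height) (area = (8/2)·5.500²·sin(360°/8) = 85.56 mm²); the cube at (2, 7.5) is not intersected at this z (z outside [1, 6]); After the difference (first − rest): none of the subtracted shapes is present at this height, so the r=5.5 cylinder is unchanged — area = 85.56 mm². At z = 6.2: the cylinder: section is a regular 8-gon, circumradius r=5.5 (area = (8/2)·5.500²·sin(360°/8) = 85.56 mm²); the cube at (2, 7.5) does not reach this height (z outside [1, 6]); Subtracting the remaining from the first: none of the subtracted shapes is present at this height, so the r=5.5 cylinder is unchanged — area = 85.56 mm². Checking containment: the cross-section at z = 6.2 is a subset of the cross-section at z = 6.1.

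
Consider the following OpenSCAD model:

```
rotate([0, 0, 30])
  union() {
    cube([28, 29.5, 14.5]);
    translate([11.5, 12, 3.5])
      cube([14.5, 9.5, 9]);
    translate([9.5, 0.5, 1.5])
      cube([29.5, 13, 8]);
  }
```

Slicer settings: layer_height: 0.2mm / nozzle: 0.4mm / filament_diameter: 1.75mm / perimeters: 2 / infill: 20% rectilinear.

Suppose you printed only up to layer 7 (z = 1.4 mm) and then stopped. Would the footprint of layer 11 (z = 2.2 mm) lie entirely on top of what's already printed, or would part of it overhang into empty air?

part overhangs

Compare the two slices. At z = 1.4: the cube (footprint 28×29.5) is included at this height (area 826.00 mm²); the cube at (11.5, 12) is absent (z outside [3.5, 12.5]); the cube at (9.5, 0.5) is absent (z outside [1.5, 9.5]); Taking the union: only the 28×29.5 cube is present, so the union is just that shape — area = 826.00 mm²; (rotated 30° about Z; rotation is an isometry so areas/perimeters/island counts are preserved). At z = 2.2: the cube (footprint 28×29.5) is included at this height (area 826.00 mm²); the cube at (11.5, 12) is not intersected at this z (z outside [3.5, 12.5]); the cube at (9.5, 0.5) (footprint 29.5×13) is included at this height (area 383.50 mm²); Combining (union): the regions partially overlap — summed areas 1209.50 mm² minus the doubly-counted overlap 240.50 mm² gives 969.00 mm² — area = 969.00 mm²; (rotated 30° about Z; rotation is an isometry so areas/perimeters/island counts are preserved). Checking containment: at z = 2.2 the cross-section extends beyond the z = 1.4 cross-section by about 143.00 mm².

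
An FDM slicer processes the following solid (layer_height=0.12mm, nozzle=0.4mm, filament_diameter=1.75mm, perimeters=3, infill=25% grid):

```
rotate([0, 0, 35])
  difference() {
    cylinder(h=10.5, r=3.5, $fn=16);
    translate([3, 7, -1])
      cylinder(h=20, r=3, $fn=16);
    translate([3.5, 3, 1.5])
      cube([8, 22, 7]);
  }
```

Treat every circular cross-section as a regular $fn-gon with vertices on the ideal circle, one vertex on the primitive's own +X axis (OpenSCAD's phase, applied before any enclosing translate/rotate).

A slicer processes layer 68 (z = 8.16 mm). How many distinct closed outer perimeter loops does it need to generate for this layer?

1

At z = 8.16 mm: the r=3.5 cylinder contributes a regular 16-gon of circumradius 3.5; the r=3 cylinder at (3, 7) contributes a regular 16-gon of circumradius 3; the cube at (3.5, 3) is present — its section is the full 8×22 rectangle; Subtracting the remaining from the first: starting from the r=3.5 cylinder, the r=3 cylinder at (3, 7) misses the remaining region (no effect); the 8×22 cube at (3.5, 3) misses the remaining region (no effect) — 1 connected region; (rotated 35° about Z; rotation is an isometry so areas/perimeters/island counts are preserved). The result has 1 disconnected region.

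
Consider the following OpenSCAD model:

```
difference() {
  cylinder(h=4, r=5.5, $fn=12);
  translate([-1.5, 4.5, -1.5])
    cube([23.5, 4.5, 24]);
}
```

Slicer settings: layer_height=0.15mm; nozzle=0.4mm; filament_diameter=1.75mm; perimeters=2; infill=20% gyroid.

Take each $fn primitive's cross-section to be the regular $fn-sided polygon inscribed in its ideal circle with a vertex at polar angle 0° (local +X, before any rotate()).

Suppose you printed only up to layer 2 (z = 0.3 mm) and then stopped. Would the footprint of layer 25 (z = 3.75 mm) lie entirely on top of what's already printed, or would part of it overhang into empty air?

Compare the two slices. At z = 0.3: the r=5.5 cylinder gives a regular 12-gon of circumradius 5.5 (constant along its height) (area = (12/2)·5.500²·sin(360°/12) = 90.75 mm²); the cube at (-1.5, 4.5) (footprint 23.5×4.5) is included at this height (area 105.75 mm²); Taking the first minus the rest: starting from the r=5.5 cylinder (90.75 mm²), the 23.5×4.5 cube at (-1.5, 4.5) partially overlaps it — only the 2.97 mm² overlap (of its 105.75 mm²) is removed, clipping the outline — area = 87.78 mm². At z = 3.75: the r=5.5 cylinder gives a regular 12-gon of circumradius 5.5 (constant along its height) (area = (12/2)·5.500²·sin(360°/12) = 90.75 mm²); the cube at (-1.5, 4.5) is present — its section is the full 23.5×4.5 rectangle (area 105.75 mm²); After the difference (first − rest): starting from the r=5.5 cylinder (90.75 mm²), the 23.5×4.5 cube at (-1.5, 4.5) partially overlaps it — only the 2.97 mm² overlap (of its 105.75 mm²) is removed, clipping the outline — area = 87.78 mm². Checking containment: the cross-section at z = 3.75 is a subset of the cross-section at z = 0.3.

entirely on top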